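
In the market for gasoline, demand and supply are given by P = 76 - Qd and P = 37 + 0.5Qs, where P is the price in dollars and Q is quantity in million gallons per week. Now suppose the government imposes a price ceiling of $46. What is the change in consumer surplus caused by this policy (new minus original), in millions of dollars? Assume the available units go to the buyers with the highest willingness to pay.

40

Rearranging demand gives Qd = 76 - P; rearranging supply gives Qs = 2P - 74. Without the control the market clears where 76 - P = 2P - 74, i.e. P* = 50 and Q* = 26.
Because the ceiling (46) lies below the market-clearing price, it is binding.
At P = 46: Qd = 76 - 46 = 30 and Qs = 2·46 - 74 = 18.
Consumer surplus without the control is ½ · (76 - 50) · 26 = 338.
With the ceiling, 18 units are sold at 46 (assume they go to the highest-value buyers). The demand price at Q = 18 is 58, so CS = ½ · [(76 - 46) + (58 - 46)] · 18 = 378.
Change in consumer surplus = 378 - 338 = 40.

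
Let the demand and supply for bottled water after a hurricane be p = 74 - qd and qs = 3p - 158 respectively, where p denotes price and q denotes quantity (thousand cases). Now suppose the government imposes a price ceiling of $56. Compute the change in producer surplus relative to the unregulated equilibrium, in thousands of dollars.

-26

Rearranging demand gives qd = 74 - p. Without the control the market clears where 74 - p = 3p - 158, i.e. p* = 58 and q* = 16.
Because the ceiling (56) lies below the market-clearing price, it is binding.
At p = 56: qd = 74 - 56 = 18 and qs = 3·56 - 158 = 10.
Producer surplus without the control is ½ · (58 - 158/3) · 16 = 128/3.
With the ceiling, producers sell 10 units at 56, so PS = ½ · (56 - 158/3) · 10 = 50/3.
Change in producer surplus = 50/3 - 128/3 = -26.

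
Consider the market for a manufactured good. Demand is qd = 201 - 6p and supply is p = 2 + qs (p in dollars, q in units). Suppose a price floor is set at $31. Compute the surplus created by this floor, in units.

Rearranging supply gives qs = p - 2. Setting quantity demanded equal to quantity supplied, 201 - 6p = p - 2, gives p* = 29 and q* = 27.
Since 31 > 29, the floor is binding.
At p = 31: qd = 201 - 6·31 = 15 and qs = 31 - 2 = 29.
Surplus = qs - qd = 29 - 15 = 14.

14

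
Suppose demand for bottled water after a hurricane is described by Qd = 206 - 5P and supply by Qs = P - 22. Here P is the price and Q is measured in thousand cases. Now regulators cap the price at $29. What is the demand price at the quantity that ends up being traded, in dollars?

Without the control the market clears where 206 - 5P = P - 22, i.e. P* = 38 and Q* = 16.
Because the ceiling (29) lies below the market-clearing price, it is binding.
At P = 29: Qd = 206 - 5·29 = 61 and Qs = 29 - 22 = 7.
Only 7 units reach the market. On the demand curve, the marginal buyer's willingness to pay at Q = 7 is (206 - 7)/5 = 39.8.

39.8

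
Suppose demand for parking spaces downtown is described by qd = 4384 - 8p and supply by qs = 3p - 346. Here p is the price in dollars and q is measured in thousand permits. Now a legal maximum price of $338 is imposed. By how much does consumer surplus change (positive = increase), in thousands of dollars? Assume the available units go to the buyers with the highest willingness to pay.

56695

In a free market, 4384 - 8p = 3p - 346 gives the equilibrium p* = 430, q* = 944.
Because the ceiling (338) lies below the market-clearing price, it is binding.
At p = 338: qd = 4384 - 8·338 = 1680 and qs = 3·338 - 346 = 668.
Consumer surplus without the control is ½ · (548 - 430) · 944 = 55696.
With the ceiling, 668 units are sold at 338 (assume they go to the highest-value buyers). The demand price at q = 668 is 464.5, so CS = ½ · [(548 - 338) + (464.5 - 338)] · 668 = 112391.
Change in consumer surplus = 112391 - 55696 = 56695.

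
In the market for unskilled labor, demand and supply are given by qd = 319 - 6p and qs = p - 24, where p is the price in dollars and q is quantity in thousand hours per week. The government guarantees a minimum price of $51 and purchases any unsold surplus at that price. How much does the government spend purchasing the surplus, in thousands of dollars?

Without the control the market clears where 319 - 6p = p - 24, i.e. p* = 49 and q* = 25.
Since 51 > 49, the floor is binding.
At p = 51: qd = 319 - 6·51 = 13 and qs = 51 - 24 = 27.
Surplus = qs - qd = 14.
Government expenditure = surplus × support price = 14 × 51 = 714.

714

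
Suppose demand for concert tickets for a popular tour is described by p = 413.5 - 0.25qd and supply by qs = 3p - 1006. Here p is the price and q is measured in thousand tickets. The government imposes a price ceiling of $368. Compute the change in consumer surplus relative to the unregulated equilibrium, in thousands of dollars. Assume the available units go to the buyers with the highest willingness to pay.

Rearranging demand gives qd = 1654 - 4p. Without the control the market clears where 1654 - 4p = 3p - 1006, i.e. p* = 380 and q* = 134.
Since 368 < 380, the ceiling is binding.
At p = 368: qd = 1654 - 4·368 = 182 and qs = 3·368 - 1006 = 98.
Consumer surplus without the control is ½ · (413.5 - 380) · 134 = 2244.5.
With the ceiling, 98 units are sold at 368 (assume they go to the highest-value buyers). The demand price at q = 98 is 389, so CS = ½ · [(413.5 - 368) + (389 - 368)] · 98 = 3258.5.
Change in consumer surplus = 3258.5 - 2244.5 = 1014.

1014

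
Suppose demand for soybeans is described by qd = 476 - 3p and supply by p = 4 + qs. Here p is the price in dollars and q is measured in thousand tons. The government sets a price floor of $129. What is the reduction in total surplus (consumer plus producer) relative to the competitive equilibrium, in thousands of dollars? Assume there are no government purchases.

Rearranging supply gives qs = p - 4. Setting quantity demanded equal to quantity supplied, 476 - 3p = p - 4, gives p* = 120 and q* = 116.
Because the floor (129) lies above the market-clearing price, it is binding.
At p = 129: qd = 476 - 3·129 = 89 and qs = 129 - 4 = 125.
Quantity traded falls to 89. At q = 89 the demand price is (476 - 89)/3 = 129 and the supply price is 4 + 89 = 93.
Deadweight loss = ½ · (129 - 93) · (116 - 89) = ½ · 36 · 27 = 486.

486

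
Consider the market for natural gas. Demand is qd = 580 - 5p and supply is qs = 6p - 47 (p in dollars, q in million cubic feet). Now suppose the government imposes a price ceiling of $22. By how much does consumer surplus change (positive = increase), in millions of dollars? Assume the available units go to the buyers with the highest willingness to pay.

In a free market, 580 - 5p = 6p - 47 gives the equilibrium p* = 57, q* = 295.
Because the ceiling (22) lies below the market-clearing price, it is binding.
At p = 22: qd = 580 - 5·22 = 470 and qs = 6·22 - 47 = 85.
Consumer surplus without the control is ½ · (116 - 57) · 295 = 8702.5.
With the ceiling, 85 units are sold at 22 (assume they go to the highest-value buyers). The demand price at q = 85 is 99, so CS = ½ · [(116 - 22) + (99 - 22)] · 85 = 7267.5.
Change in consumer surplus = 7267.5 - 8702.5 = -1435.

-1435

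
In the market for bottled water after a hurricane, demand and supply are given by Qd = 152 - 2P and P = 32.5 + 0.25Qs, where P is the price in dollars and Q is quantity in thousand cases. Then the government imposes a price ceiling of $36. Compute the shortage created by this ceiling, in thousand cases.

66

Rearranging supply gives Qs = 4P - 130. Equilibrium: 152 - 2P = 4P - 130, so 282 = 6P and P* = 47, Q* = 58.
Since 36 < 47, the ceiling is binding.
At P = 36: Qd = 152 - 2·36 = 80 and Qs = 4·36 - 130 = 14.
Shortage = Qd - Qs = 80 - 14 = 66.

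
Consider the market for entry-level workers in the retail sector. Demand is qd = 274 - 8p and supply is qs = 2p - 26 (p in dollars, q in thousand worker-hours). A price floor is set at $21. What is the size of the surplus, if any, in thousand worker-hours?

Equilibrium: 274 - 8p = 2p - 26, so 300 = 10p and p* = 30, q* = 34.
Since 21 is below p* = 30, the floor does not bind and the free-market outcome prevails.
Since the control does not bind, there is no surplus.

0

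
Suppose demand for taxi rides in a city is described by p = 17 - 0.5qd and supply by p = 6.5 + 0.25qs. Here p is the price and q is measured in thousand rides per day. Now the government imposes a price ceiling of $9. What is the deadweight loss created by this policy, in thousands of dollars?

6

Rearranging demand gives qd = 34 - 2p; rearranging supply gives qs = 4p - 26. Without the control the market clears where 34 - 2p = 4p - 26, i.e. p* = 10 and q* = 14.
Because the ceiling (9) lies below the market-clearing price, it is binding.
At p = 9: qd = 34 - 2·9 = 16 and qs = 4·9 - 26 = 10.
Quantity traded falls to 10. At q = 10 the demand price is (34 - 10)/2 = 12 and the supply price is (26 + 10)/4 = 9.
Deadweight loss = ½ · (12 - 9) · (14 - 10) = ½ · 3 · 4 = 6.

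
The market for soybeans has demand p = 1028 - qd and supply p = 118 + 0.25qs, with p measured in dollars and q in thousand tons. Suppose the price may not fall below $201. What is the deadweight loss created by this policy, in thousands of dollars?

Rearranging demand gives qd = 1028 - p; rearranging supply gives qs = 4p - 472. Setting quantity demanded equal to quantity supplied, 1028 - p = 4p - 472, gives p* = 300 and q* = 728.
Since 201 is below p* = 300, the floor does not bind and the free-market outcome prevails.
Since the control does not bind, no trades are prevented and deadweight loss is zero.

0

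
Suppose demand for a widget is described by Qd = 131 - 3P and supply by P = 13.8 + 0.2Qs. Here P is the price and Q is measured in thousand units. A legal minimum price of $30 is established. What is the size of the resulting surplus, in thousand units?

40

Rearranging supply gives Qs = 5P - 69. In a free market, 131 - 3P = 5P - 69 gives the equilibrium P* = 25, Q* = 56.
Since 30 > 25, the floor is binding.
At P = 30: Qd = 131 - 3·30 = 41 and Qs = 5·30 - 69 = 81.
Surplus = Qs - Qd = 81 - 41 = 40.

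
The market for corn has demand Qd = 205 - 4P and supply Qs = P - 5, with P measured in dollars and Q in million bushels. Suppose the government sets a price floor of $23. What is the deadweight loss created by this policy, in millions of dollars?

In a free market, 205 - 4P = P - 5 gives the equilibrium P* = 42, Q* = 37.
Since 23 is below P* = 42, the floor does not bind and the free-market outcome prevails.
Since the control does not bind, no trades are prevented and deadweight loss is zero.

0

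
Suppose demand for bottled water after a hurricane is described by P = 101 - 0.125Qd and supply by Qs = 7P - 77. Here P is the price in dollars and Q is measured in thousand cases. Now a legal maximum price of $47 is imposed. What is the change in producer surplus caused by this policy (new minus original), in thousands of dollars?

Rearranging demand gives Qd = 808 - 8P. In a free market, 808 - 8P = 7P - 77 gives the equilibrium P* = 59, Q* = 336.
Because the ceiling (47) lies below the market-clearing price, it is binding.
At P = 47: Qd = 808 - 8·47 = 432 and Qs = 7·47 - 77 = 252.
Producer surplus without the control is ½ · (59 - 11) · 336 = 8064.
With the ceiling, producers sell 252 units at 47, so PS = ½ · (47 - 11) · 252 = 4536.
Change in producer surplus = 4536 - 8064 = -3528.

-3528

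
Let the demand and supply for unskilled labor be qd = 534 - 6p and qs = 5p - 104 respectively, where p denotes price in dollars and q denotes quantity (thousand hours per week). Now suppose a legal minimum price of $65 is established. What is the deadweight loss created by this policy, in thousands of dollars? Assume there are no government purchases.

Equilibrium: 534 - 6p = 5p - 104, so 638 = 11p and p* = 58, q* = 186.
The floor of 65 is above the equilibrium price 58, so it binds.
At p = 65: qd = 534 - 6·65 = 144 and qs = 5·65 - 104 = 221.
Quantity traded falls to 144. At q = 144 the demand price is (534 - 144)/6 = 65 and the supply price is (104 + 144)/5 = 49.6.
Deadweight loss = ½ · (65 - 49.6) · (186 - 144) = ½ · 15.4 · 42 = 323.4.

323.4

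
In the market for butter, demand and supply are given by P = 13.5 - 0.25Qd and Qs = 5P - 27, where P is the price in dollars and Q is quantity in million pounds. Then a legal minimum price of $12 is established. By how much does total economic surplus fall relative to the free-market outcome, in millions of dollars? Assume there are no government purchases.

32.4

Rearranging demand gives Qd = 54 - 4P. Setting quantity demanded equal to quantity supplied, 54 - 4P = 5P - 27, gives P* = 9 and Q* = 18.
The floor of 12 is above the equilibrium price 9, so it binds.
At P = 12: Qd = 54 - 4·12 = 6 and Qs = 5·12 - 27 = 33.
Quantity traded falls to 6. At Q = 6 the demand price is (54 - 6)/4 = 12 and the supply price is (27 + 6)/5 = 6.6.
Deadweight loss = ½ · (12 - 6.6) · (18 - 6) = ½ · 5.4 · 12 = 32.4.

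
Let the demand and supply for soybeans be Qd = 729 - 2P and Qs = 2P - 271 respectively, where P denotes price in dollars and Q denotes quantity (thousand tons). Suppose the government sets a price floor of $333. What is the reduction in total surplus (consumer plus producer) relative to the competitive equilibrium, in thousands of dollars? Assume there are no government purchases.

Setting quantity demanded equal to quantity supplied, 729 - 2P = 2P - 271, gives P* = 250 and Q* = 229.
Because the floor (333) lies above the market-clearing price, it is binding.
At P = 333: Qd = 729 - 2·333 = 63 and Qs = 2·333 - 271 = 395.
Quantity traded falls to 63. At Q = 63 the demand price is (729 - 63)/2 = 333 and the supply price is (271 + 63)/2 = 167.
Deadweight loss = ½ · (333 - 167) · (229 - 63) = ½ · 166 · 166 = 13778.

13778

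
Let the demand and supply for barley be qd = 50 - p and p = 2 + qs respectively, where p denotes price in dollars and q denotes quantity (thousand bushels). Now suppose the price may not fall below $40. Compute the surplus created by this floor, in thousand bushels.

Rearranging supply gives qs = p - 2. Setting quantity demanded equal to quantity supplied, 50 - p = p - 2, gives p* = 26 and q* = 24.
Because the floor (40) lies above the market-clearing price, it is binding.
At p = 40: qd = 50 - 40 = 10 and qs = 40 - 2 = 38.
Surplus = qs - qd = 38 - 10 = 28.

28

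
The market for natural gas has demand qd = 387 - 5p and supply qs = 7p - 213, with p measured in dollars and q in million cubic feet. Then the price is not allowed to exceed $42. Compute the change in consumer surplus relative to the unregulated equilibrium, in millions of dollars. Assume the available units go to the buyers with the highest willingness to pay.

In a free market, 387 - 5p = 7p - 213 gives the equilibrium p* = 50, q* = 137.
Since 42 < 50, the ceiling is binding.
At p = 42: qd = 387 - 5·42 = 177 and qs = 7·42 - 213 = 81.
Consumer surplus without the control is ½ · (77.4 - 50) · 137 = 1876.9.
With the ceiling, 81 units are sold at 42 (assume they go to the highest-value buyers). The demand price at q = 81 is 61.2, so CS = ½ · [(77.4 - 42) + (61.2 - 42)] · 81 = 2211.3.
Change in consumer surplus = 2211.3 - 1876.9 = 334.4.

334.4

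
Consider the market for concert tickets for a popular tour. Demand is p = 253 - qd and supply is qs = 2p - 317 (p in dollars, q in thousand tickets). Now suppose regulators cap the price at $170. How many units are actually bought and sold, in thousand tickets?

Rearranging demand gives qd = 253 - p. In a free market, 253 - p = 2p - 317 gives the equilibrium p* = 190, q* = 63.
Since 170 < 190, the ceiling is binding.
At p = 170: qd = 253 - 170 = 83 and qs = 2·170 - 317 = 23.
The quantity actually transacted is the short side, supply: 23.

23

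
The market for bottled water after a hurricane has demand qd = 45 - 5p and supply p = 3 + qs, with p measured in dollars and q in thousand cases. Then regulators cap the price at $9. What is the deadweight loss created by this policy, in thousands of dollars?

Rearranging supply gives qs = p - 3. In a free market, 45 - 5p = p - 3 gives the equilibrium p* = 8, q* = 5.
The ceiling of 9 is above the equilibrium price 8, so it is not binding; the market clears at p* = 8, q* = 5.
Since the control does not bind, no trades are prevented and deadweight loss is zero.

0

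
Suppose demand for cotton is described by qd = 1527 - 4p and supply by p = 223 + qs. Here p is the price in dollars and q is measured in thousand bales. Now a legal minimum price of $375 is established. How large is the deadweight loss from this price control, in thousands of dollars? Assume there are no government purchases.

Rearranging supply gives qs = p - 223. Without the control the market clears where 1527 - 4p = p - 223, i.e. p* = 350 and q* = 127.
The floor of 375 is above the equilibrium price 350, so it binds.
At p = 375: qd = 1527 - 4·375 = 27 and qs = 375 - 223 = 152.
Quantity traded falls to 27. At q = 27 the demand price is (1527 - 27)/4 = 375 and the supply price is 223 + 27 = 250.
Deadweight loss = ½ · (375 - 250) · (127 - 27) = ½ · 125 · 100 = 6250.

6250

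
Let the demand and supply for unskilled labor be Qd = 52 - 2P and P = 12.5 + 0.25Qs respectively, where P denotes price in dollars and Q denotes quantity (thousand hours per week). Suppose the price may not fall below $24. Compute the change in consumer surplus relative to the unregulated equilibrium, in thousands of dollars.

-77

Rearranging supply gives Qs = 4P - 50. Without the control the market clears where 52 - 2P = 4P - 50, i.e. P* = 17 and Q* = 18.
Since 24 > 17, the floor is binding.
At P = 24: Qd = 52 - 2·24 = 4 and Qs = 4·24 - 50 = 46.
Consumer surplus without the control is ½ · (26 - 17) · 18 = 81.
With the floor, consumers buy 4 units at 24, so CS = ½ · (26 - 24) · 4 = 4.
Change in consumer surplus = 4 - 81 = -77.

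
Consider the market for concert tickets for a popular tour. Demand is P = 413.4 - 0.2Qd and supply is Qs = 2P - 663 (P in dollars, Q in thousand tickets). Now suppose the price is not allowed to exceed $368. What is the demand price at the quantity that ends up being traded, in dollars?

398.8

Rearranging demand gives Qd = 2067 - 5P. Setting quantity demanded equal to quantity supplied, 2067 - 5P = 2P - 663, gives P* = 390 and Q* = 117.
Since 368 < 390, the ceiling is binding.
At P = 368: Qd = 2067 - 5·368 = 227 and Qs = 2·368 - 663 = 73.
Only 73 units reach the market. On the demand curve, the marginal buyer's willingness to pay at Q = 73 is (2067 - 73)/5 = 398.8.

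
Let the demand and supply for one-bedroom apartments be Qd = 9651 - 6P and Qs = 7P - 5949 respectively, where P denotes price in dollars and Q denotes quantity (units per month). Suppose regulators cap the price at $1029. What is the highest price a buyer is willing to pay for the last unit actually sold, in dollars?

1399.5

In a free market, 9651 - 6P = 7P - 5949 gives the equilibrium P* = 1200, Q* = 2451.
Since 1029 < 1200, the ceiling is binding.
At P = 1029: Qd = 9651 - 6·1029 = 3477 and Qs = 7·1029 - 5949 = 1254.
Only 1254 units reach the market. On the demand curve, the marginal buyer's willingness to pay at Q = 1254 is (9651 - 1254)/6 = 1399.5.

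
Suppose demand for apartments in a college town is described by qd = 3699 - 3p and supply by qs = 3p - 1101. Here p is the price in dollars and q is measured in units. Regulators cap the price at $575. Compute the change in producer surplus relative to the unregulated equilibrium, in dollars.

-216337.5

Setting quantity demanded equal to quantity supplied, 3699 - 3p = 3p - 1101, gives p* = 800 and q* = 1299.
Because the ceiling (575) lies below the market-clearing price, it is binding.
At p = 575: qd = 3699 - 3·575 = 1974 and qs = 3·575 - 1101 = 624.
Producer surplus without the control is ½ · (800 - 367) · 1299 = 281233.5.
With the ceiling, producers sell 624 units at 575, so PS = ½ · (575 - 367) · 624 = 64896.
Change in producer surplus = 64896 - 281233.5 = -216337.5.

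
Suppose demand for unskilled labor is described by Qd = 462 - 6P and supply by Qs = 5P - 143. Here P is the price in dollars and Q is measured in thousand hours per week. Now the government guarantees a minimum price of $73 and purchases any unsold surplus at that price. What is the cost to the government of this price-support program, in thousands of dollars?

In a free market, 462 - 6P = 5P - 143 gives the equilibrium P* = 55, Q* = 132.
Because the floor (73) lies above the market-clearing price, it is binding.
At P = 73: Qd = 462 - 6·73 = 24 and Qs = 5·73 - 143 = 222.
Surplus = Qs - Qd = 198.
Government expenditure = surplus × support price = 198 × 73 = 14454.

14454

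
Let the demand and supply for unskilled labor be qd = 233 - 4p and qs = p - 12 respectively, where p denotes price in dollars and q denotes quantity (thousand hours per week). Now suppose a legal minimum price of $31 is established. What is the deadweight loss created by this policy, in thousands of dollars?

Setting quantity demanded equal to quantity supplied, 233 - 4p = p - 12, gives p* = 49 and q* = 37.
Since 31 is below p* = 49, the floor does not bind and the free-market outcome prevails.
Since the control does not bind, no trades are prevented and deadweight loss is zero.

0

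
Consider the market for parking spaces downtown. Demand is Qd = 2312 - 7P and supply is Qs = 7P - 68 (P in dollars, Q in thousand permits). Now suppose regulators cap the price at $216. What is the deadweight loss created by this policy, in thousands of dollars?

In a free market, 2312 - 7P = 7P - 68 gives the equilibrium P* = 170, Q* = 1122.
The ceiling of 216 is above the equilibrium price 170, so it is not binding; the market clears at P* = 170, Q* = 1122.
Since the control does not bind, no trades are prevented and deadweight loss is zero.

0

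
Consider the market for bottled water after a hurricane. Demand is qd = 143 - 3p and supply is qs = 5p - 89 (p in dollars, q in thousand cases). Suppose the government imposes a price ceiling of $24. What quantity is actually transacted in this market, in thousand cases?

Setting quantity demanded equal to quantity supplied, 143 - 3p = 5p - 89, gives p* = 29 and q* = 56.
The ceiling of 24 is below the equilibrium price 29, so it binds.
At p = 24: qd = 143 - 3·24 = 71 and qs = 5·24 - 89 = 31.
The quantity actually transacted is the short side, supply: 31.

31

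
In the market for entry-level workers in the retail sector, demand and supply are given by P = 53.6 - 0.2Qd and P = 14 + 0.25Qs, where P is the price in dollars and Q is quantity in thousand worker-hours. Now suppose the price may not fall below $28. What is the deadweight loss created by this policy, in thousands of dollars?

Rearranging demand gives Qd = 268 - 5P; rearranging supply gives Qs = 4P - 56. Equilibrium: 268 - 5P = 4P - 56, so 324 = 9P and P* = 36, Q* = 88.
The floor of 28 is below the equilibrium price 36, so it is not binding; the market clears at P* = 36, Q* = 88.
Since the control does not bind, no trades are prevented and deadweight loss is zero.

0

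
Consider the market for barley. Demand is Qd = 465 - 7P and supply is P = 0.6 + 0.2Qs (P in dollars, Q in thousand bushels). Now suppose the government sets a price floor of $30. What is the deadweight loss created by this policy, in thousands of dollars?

Rearranging supply gives Qs = 5P - 3. In a free market, 465 - 7P = 5P - 3 gives the equilibrium P* = 39, Q* = 192.
The floor of 30 is below the equilibrium price 39, so it is not binding; the market clears at P* = 39, Q* = 192.
Since the control does not bind, no trades are prevented and deadweight loss is zero.

0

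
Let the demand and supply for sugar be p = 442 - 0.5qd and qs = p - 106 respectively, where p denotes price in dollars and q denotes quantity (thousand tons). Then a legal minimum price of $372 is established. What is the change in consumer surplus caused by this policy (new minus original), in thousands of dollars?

-7644

Rearranging demand gives qd = 884 - 2p. Setting quantity demanded equal to quantity supplied, 884 - 2p = p - 106, gives p* = 330 and q* = 224.
Because the floor (372) lies above the market-clearing price, it is binding.
At p = 372: qd = 884 - 2·372 = 140 and qs = 372 - 106 = 266.
Consumer surplus without the control is ½ · (442 - 330) · 224 = 12544.
With the floor, consumers buy 140 units at 372, so CS = ½ · (442 - 372) · 140 = 4900.
Change in consumer surplus = 4900 - 12544 = -7644.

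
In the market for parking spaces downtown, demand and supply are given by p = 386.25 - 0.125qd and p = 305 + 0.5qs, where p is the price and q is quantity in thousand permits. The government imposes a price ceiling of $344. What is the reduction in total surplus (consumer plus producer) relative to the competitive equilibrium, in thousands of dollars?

845

Rearranging demand gives qd = 3090 - 8p; rearranging supply gives qs = 2p - 610. Without the control the market clears where 3090 - 8p = 2p - 610, i.e. p* = 370 and q* = 130.
Since 344 < 370, the ceiling is binding.
At p = 344: qd = 3090 - 8·344 = 338 and qs = 2·344 - 610 = 78.
Quantity traded falls to 78. At q = 78 the demand price is (3090 - 78)/8 = 376.5 and the supply price is (610 + 78)/2 = 344.
Deadweight loss = ½ · (376.5 - 344) · (130 - 78) = ½ · 32.5 · 52 = 845.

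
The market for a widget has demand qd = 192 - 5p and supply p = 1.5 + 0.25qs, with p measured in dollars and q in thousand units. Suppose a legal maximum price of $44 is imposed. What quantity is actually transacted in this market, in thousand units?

82

Rearranging supply gives qs = 4p - 6. Equilibrium: 192 - 5p = 4p - 6, so 198 = 9p and p* = 22, q* = 82.
The ceiling of 44 is above the equilibrium price 22, so it is not binding; the market clears at p* = 22, q* = 82.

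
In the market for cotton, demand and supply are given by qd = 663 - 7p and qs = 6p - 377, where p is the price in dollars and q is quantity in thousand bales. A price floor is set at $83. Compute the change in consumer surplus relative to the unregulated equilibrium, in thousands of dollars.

-277.5

Without the control the market clears where 663 - 7p = 6p - 377, i.e. p* = 80 and q* = 103.
Since 83 > 80, the floor is binding.
At p = 83: qd = 663 - 7·83 = 82 and qs = 6·83 - 377 = 121.
Consumer surplus without the control is ½ · (663/7 - 80) · 103 = 10609/14.
With the floor, consumers buy 82 units at 83, so CS = ½ · (663/7 - 83) · 82 = 3362/7.
Change in consumer surplus = 3362/7 - 10609/14 = -277.5.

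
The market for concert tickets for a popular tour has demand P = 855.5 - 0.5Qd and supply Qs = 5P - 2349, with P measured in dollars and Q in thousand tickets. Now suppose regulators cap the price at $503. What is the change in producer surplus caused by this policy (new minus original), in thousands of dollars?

Rearranging demand gives Qd = 1711 - 2P. Equilibrium: 1711 - 2P = 5P - 2349, so 4060 = 7P and P* = 580, Q* = 551.
Because the ceiling (503) lies below the market-clearing price, it is binding.
At P = 503: Qd = 1711 - 2·503 = 705 and Qs = 5·503 - 2349 = 166.
Producer surplus without the control is ½ · (580 - 469.8) · 551 = 30360.1.
With the ceiling, producers sell 166 units at 503, so PS = ½ · (503 - 469.8) · 166 = 2755.6.
Change in producer surplus = 2755.6 - 30360.1 = -27604.5.

-27604.5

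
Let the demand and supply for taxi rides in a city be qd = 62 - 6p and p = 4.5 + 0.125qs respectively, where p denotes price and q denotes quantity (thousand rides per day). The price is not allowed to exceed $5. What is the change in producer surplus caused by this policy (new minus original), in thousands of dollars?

Rearranging supply gives qs = 8p - 36. Without the control the market clears where 62 - 6p = 8p - 36, i.e. p* = 7 and q* = 20.
Because the ceiling (5) lies below the market-clearing price, it is binding.
At p = 5: qd = 62 - 6·5 = 32 and qs = 8·5 - 36 = 4.
Producer surplus without the control is ½ · (7 - 4.5) · 20 = 25.
With the ceiling, producers sell 4 units at 5, so PS = ½ · (5 - 4.5) · 4 = 1.
Change in producer surplus = 1 - 25 = -24.

-24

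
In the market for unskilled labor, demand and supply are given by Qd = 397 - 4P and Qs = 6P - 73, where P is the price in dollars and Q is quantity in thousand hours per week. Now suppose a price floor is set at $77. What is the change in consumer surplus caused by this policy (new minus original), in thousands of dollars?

Setting quantity demanded equal to quantity supplied, 397 - 4P = 6P - 73, gives P* = 47 and Q* = 209.
The floor of 77 is above the equilibrium price 47, so it binds.
At P = 77: Qd = 397 - 4·77 = 89 and Qs = 6·77 - 73 = 389.
Consumer surplus without the control is ½ · (99.25 - 47) · 209 = 5460.125.
With the floor, consumers buy 89 units at 77, so CS = ½ · (99.25 - 77) · 89 = 990.125.
Change in consumer surplus = 990.125 - 5460.125 = -4470.

-4470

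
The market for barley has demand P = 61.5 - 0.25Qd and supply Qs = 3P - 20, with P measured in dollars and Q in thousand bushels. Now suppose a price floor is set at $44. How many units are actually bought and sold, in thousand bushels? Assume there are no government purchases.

70

Rearranging demand gives Qd = 246 - 4P. Without the control the market clears where 246 - 4P = 3P - 20, i.e. P* = 38 and Q* = 94.
Since 44 > 38, the floor is binding.
At P = 44: Qd = 246 - 4·44 = 70 and Qs = 3·44 - 20 = 112.
The quantity actually transacted is the short side, demand: 70.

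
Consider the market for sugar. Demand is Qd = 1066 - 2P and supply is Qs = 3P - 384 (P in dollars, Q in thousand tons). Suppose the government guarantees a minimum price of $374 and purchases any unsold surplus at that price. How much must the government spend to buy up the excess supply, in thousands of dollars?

157080

In a free market, 1066 - 2P = 3P - 384 gives the equilibrium P* = 290, Q* = 486.
The floor of 374 is above the equilibrium price 290, so it binds.
At P = 374: Qd = 1066 - 2·374 = 318 and Qs = 3·374 - 384 = 738.
Surplus = Qs - Qd = 420.
Government expenditure = surplus × support price = 420 × 374 = 157080.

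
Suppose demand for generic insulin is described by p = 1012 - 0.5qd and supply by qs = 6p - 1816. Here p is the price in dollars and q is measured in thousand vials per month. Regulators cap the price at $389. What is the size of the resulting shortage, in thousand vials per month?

728

Rearranging demand gives qd = 2024 - 2p. Equilibrium: 2024 - 2p = 6p - 1816, so 3840 = 8p and p* = 480, q* = 1064.
The ceiling of 389 is below the equilibrium price 480, so it binds.
At p = 389: qd = 2024 - 2·389 = 1246 and qs = 6·389 - 1816 = 518.
Shortage = qd - qs = 1246 - 518 = 728.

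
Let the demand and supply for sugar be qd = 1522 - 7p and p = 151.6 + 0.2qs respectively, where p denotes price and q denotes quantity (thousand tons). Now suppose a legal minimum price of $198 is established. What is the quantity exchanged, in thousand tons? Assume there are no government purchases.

Rearranging supply gives qs = 5p - 758. Without the control the market clears where 1522 - 7p = 5p - 758, i.e. p* = 190 and q* = 192.
Since 198 > 190, the floor is binding.
At p = 198: qd = 1522 - 7·198 = 136 and qs = 5·198 - 758 = 232.
The quantity actually transacted is the short side, demand: 136.

136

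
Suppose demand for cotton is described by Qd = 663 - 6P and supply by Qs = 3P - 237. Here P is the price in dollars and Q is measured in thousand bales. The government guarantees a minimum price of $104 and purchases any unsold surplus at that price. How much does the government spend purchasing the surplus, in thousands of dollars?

3744

Setting quantity demanded equal to quantity supplied, 663 - 6P = 3P - 237, gives P* = 100 and Q* = 63.
Since 104 > 100, the floor is binding.
At P = 104: Qd = 663 - 6·104 = 39 and Qs = 3·104 - 237 = 75.
Surplus = Qs - Qd = 36.
Government expenditure = surplus × support price = 36 × 104 = 3744.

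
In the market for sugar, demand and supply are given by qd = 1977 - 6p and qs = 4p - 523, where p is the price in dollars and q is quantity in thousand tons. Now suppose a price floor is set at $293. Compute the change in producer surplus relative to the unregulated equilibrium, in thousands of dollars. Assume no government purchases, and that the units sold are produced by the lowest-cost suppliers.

1096.5

Without the control the market clears where 1977 - 6p = 4p - 523, i.e. p* = 250 and q* = 477.
Because the floor (293) lies above the market-clearing price, it is binding.
At p = 293: qd = 1977 - 6·293 = 219 and qs = 4·293 - 523 = 649.
Producer surplus without the control is ½ · (250 - 130.75) · 477 = 28441.125.
With the floor, 219 units are sold at 293. The supply price at q = 219 is 185.5, so PS = ½ · [(293 - 130.75) + (293 - 185.5)] · 219 = 29537.625.
Change in producer surplus = 29537.625 - 28441.125 = 1096.5.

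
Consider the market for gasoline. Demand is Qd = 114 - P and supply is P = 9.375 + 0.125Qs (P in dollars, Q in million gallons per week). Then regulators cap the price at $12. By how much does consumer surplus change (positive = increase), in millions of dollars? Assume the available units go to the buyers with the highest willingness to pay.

Rearranging supply gives Qs = 8P - 75. Setting quantity demanded equal to quantity supplied, 114 - P = 8P - 75, gives P* = 21 and Q* = 93.
Since 12 < 21, the ceiling is binding.
At P = 12: Qd = 114 - 12 = 102 and Qs = 8·12 - 75 = 21.
Consumer surplus without the control is ½ · (114 - 21) · 93 = 4324.5.
With the ceiling, 21 units are sold at 12 (assume they go to the highest-value buyers). The demand price at Q = 21 is 93, so CS = ½ · [(114 - 12) + (93 - 12)] · 21 = 1921.5.
Change in consumer surplus = 1921.5 - 4324.5 = -2403.

-2403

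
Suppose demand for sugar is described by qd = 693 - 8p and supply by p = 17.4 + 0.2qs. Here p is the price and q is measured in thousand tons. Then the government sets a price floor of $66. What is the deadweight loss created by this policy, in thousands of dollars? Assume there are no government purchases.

Rearranging supply gives qs = 5p - 87. In a free market, 693 - 8p = 5p - 87 gives the equilibrium p* = 60, q* = 213.
Because the floor (66) lies above the market-clearing price, it is binding.
At p = 66: qd = 693 - 8·66 = 165 and qs = 5·66 - 87 = 243.
Quantity traded falls to 165. At q = 165 the demand price is (693 - 165)/8 = 66 and the supply price is (87 + 165)/5 = 50.4.
Deadweight loss = ½ · (66 - 50.4) · (213 - 165) = ½ · 15.6 · 48 = 374.4.

374.4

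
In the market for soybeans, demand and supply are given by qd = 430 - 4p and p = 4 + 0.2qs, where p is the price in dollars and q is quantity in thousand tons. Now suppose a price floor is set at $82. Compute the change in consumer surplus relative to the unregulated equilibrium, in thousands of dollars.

Rearranging supply gives qs = 5p - 20. In a free market, 430 - 4p = 5p - 20 gives the equilibrium p* = 50, q* = 230.
The floor of 82 is above the equilibrium price 50, so it binds.
At p = 82: qd = 430 - 4·82 = 102 and qs = 5·82 - 20 = 390.
Consumer surplus without the control is ½ · (107.5 - 50) · 230 = 6612.5.
With the floor, consumers buy 102 units at 82, so CS = ½ · (107.5 - 82) · 102 = 1300.5.
Change in consumer surplus = 1300.5 - 6612.5 = -5312.

-5312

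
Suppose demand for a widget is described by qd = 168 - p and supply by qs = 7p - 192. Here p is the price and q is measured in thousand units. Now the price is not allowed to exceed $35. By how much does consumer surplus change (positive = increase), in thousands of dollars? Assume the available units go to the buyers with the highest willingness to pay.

Setting quantity demanded equal to quantity supplied, 168 - p = 7p - 192, gives p* = 45 and q* = 123.
The ceiling of 35 is below the equilibrium price 45, so it binds.
At p = 35: qd = 168 - 35 = 133 and qs = 7·35 - 192 = 53.
Consumer surplus without the control is ½ · (168 - 45) · 123 = 7564.5.
With the ceiling, 53 units are sold at 35 (assume they go to the highest-value buyers). The demand price at q = 53 is 115, so CS = ½ · [(168 - 35) + (115 - 35)] · 53 = 5644.5.
Change in consumer surplus = 5644.5 - 7564.5 = -1920.

-1920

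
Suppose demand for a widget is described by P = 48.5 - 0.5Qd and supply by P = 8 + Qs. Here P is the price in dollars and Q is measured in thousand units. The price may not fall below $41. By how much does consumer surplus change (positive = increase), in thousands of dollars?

Rearranging demand gives Qd = 97 - 2P; rearranging supply gives Qs = P - 8. Setting quantity demanded equal to quantity supplied, 97 - 2P = P - 8, gives P* = 35 and Q* = 27.
The floor of 41 is above the equilibrium price 35, so it binds.
At P = 41: Qd = 97 - 2·41 = 15 and Qs = 41 - 8 = 33.
Consumer surplus without the control is ½ · (48.5 - 35) · 27 = 182.25.
With the floor, consumers buy 15 units at 41, so CS = ½ · (48.5 - 41) · 15 = 56.25.
Change in consumer surplus = 56.25 - 182.25 = -126.

-126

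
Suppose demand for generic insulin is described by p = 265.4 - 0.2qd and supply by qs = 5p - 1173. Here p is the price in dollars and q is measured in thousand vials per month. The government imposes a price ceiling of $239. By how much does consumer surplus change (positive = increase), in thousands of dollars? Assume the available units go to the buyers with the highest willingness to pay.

Rearranging demand gives qd = 1327 - 5p. Setting quantity demanded equal to quantity supplied, 1327 - 5p = 5p - 1173, gives p* = 250 and q* = 77.
Because the ceiling (239) lies below the market-clearing price, it is binding.
At p = 239: qd = 1327 - 5·239 = 132 and qs = 5·239 - 1173 = 22.
Consumer surplus without the control is ½ · (265.4 - 250) · 77 = 592.9.
With the ceiling, 22 units are sold at 239 (assume they go to the highest-value buyers). The demand price at q = 22 is 261, so CS = ½ · [(265.4 - 239) + (261 - 239)] · 22 = 532.4.
Change in consumer surplus = 532.4 - 592.9 = -60.5.

-60.5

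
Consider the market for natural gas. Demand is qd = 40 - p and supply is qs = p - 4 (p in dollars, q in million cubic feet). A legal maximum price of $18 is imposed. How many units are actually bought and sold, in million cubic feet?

14

Setting quantity demanded equal to quantity supplied, 40 - p = p - 4, gives p* = 22 and q* = 18.
Because the ceiling (18) lies below the market-clearing price, it is binding.
At p = 18: qd = 40 - 18 = 22 and qs = 18 - 4 = 14.
The quantity actually transacted is the short side, supply: 14.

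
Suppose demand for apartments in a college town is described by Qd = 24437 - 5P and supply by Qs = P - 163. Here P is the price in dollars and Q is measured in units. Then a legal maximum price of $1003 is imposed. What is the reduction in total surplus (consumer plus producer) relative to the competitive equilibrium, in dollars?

Equilibrium: 24437 - 5P = P - 163, so 24600 = 6P and P* = 4100, Q* = 3937.
Because the ceiling (1003) lies below the market-clearing price, it is binding.
At P = 1003: Qd = 24437 - 5·1003 = 19422 and Qs = 1003 - 163 = 840.
Quantity traded falls to 840. At Q = 840 the demand price is (24437 - 840)/5 = 4719.4 and the supply price is 163 + 840 = 1003.
Deadweight loss = ½ · (4719.4 - 1003) · (3937 - 840) = ½ · 3716.4 · 3097 = 5754845.4.

5754845.4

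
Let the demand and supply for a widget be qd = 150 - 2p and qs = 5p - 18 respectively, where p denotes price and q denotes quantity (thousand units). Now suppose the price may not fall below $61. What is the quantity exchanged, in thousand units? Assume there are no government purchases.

Without the control the market clears where 150 - 2p = 5p - 18, i.e. p* = 24 and q* = 102.
Since 61 > 24, the floor is binding.
At p = 61: qd = 150 - 2·61 = 28 and qs = 5·61 - 18 = 287.
The quantity actually transacted is the short side, demand: 28.

28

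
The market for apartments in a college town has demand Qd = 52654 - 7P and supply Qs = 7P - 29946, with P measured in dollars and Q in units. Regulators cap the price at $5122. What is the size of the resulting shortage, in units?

Equilibrium: 52654 - 7P = 7P - 29946, so 82600 = 14P and P* = 5900, Q* = 11354.
Because the ceiling (5122) lies below the market-clearing price, it is binding.
At P = 5122: Qd = 52654 - 7·5122 = 16800 and Qs = 7·5122 - 29946 = 5908.
Shortage = Qd - Qs = 16800 - 5908 = 10892.

10892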